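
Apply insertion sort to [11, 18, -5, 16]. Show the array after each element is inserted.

First element 11 is already 'sorted'
Insert 18: shifted 0 elements -> [11, 18, -5, 16]
Insert -5: shifted 2 elements -> [-5, 11, 18, 16]
Insert 16: shifted 1 elements -> [-5, 11, 16, 18]


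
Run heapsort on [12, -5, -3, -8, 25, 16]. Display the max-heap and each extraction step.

Build heap: [25, 12, 16, -8, -5, -3]
Extract 25: [16, 12, -3, -8, -5, 25]
Extract 16: [12, -5, -3, -8, 16, 25]
Extract 12: [-3, -5, -8, 12, 16, 25]
Extract -3: [-5, -8, -3, 12, 16, 25]
Extract -5: [-8, -5, -3, 12, 16, 25]


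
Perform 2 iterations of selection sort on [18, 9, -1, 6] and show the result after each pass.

Pass 1: Select minimum -1 at index 2, swap -> [-1, 9, 18, 6]
Pass 2: Select minimum 6 at index 3, swap -> [-1, 6, 18, 9]


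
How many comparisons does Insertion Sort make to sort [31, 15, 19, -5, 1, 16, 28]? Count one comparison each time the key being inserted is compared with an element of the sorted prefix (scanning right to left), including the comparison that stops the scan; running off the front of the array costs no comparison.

Insert 15: 31 > 15 (shift), reached front = 1 comparison(s) -> [15, 31, 19, -5, 1, 16, 28]
Insert 19: 31 > 19 (shift), 15 <= 19 (stop) = 2 comparison(s) -> [15, 19, 31, -5, 1, 16, 28]
Insert -5: 31 > -5 (shift), 19 > -5 (shift), 15 > -5 (shift), reached front = 3 comparison(s) -> [-5, 15, 19, 31, 1, 16, 28]
Insert 1: 31 > 1 (shift), 19 > 1 (shift), 15 > 1 (shift), -5 <= 1 (stop) = 4 comparison(s) -> [-5, 1, 15, 19, 31, 16, 28]
Insert 16: 31 > 16 (shift), 19 > 16 (shift), 15 <= 16 (stop) = 3 comparison(s) -> [-5, 1, 15, 16, 19, 31, 28]
Insert 28: 31 > 28 (shift), 19 <= 28 (stop) = 2 comparison(s) -> [-5, 1, 15, 16, 19, 28, 31]
Total comparisons: 1 + 2 + 3 + 4 + 3 + 2 = 15


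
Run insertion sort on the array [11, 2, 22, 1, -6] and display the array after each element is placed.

First element 11 is already 'sorted'
Insert 2: shifted 1 elements -> [2, 11, 22, 1, -6]
Insert 22: shifted 0 elements -> [2, 11, 22, 1, -6]
Insert 1: shifted 3 elements -> [1, 2, 11, 22, -6]
Insert -6: shifted 4 elements -> [-6, 1, 2, 11, 22]


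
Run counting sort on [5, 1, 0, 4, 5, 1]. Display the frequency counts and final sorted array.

Count array: [1, 2, 0, 0, 1, 2]
(count[i] = number of elements equal to i)
Cumulative count: [1, 3, 3, 3, 4, 6]
Sorted: [0, 1, 1, 4, 5, 5]


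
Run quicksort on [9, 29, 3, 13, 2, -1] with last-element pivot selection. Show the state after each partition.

Partition 1: pivot=-1 at index 0 -> [-1, 29, 3, 13, 2, 9]
Partition 2: pivot=9 at index 3 -> [-1, 3, 2, 9, 29, 13]
Partition 3: pivot=2 at index 1 -> [-1, 2, 3, 9, 29, 13]
Partition 4: pivot=13 at index 4 -> [-1, 2, 3, 9, 13, 29]


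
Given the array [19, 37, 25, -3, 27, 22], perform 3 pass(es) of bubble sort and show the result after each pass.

After pass 1: [19, 25, -3, 27, 22, 37] (4 swaps)
After pass 2: [19, -3, 25, 22, 27, 37] (2 swaps)
After pass 3: [-3, 19, 22, 25, 27, 37] (2 swaps)
Total swaps: 8


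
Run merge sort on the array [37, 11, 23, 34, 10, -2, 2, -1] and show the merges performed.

Divide and conquer:
  Merge [37] + [11] -> [11, 37]
  Merge [23] + [34] -> [23, 34]
  Merge [11, 37] + [23, 34] -> [11, 23, 34, 37]
  Merge [10] + [-2] -> [-2, 10]
  Merge [2] + [-1] -> [-1, 2]
  Merge [-2, 10] + [-1, 2] -> [-2, -1, 2, 10]
  Merge [11, 23, 34, 37] + [-2, -1, 2, 10] -> [-2, -1, 2, 10, 11, 23, 34, 37]


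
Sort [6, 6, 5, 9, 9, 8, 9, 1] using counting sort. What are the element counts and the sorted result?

Count array: [0, 1, 0, 0, 0, 1, 2, 0, 1, 3]
(count[i] = number of elements equal to i)
Cumulative count: [0, 1, 1, 1, 1, 2, 4, 4, 5, 8]
Sorted: [1, 5, 6, 6, 8, 9, 9, 9]


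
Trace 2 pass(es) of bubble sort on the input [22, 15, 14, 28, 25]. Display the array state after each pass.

After pass 1: [15, 14, 22, 25, 28] (3 swaps)
After pass 2: [14, 15, 22, 25, 28] (1 swaps)
Total swaps: 4


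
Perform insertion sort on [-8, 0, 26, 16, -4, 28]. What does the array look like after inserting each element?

First element -8 is already 'sorted'
Insert 0: shifted 0 elements -> [-8, 0, 26, 16, -4, 28]
Insert 26: shifted 0 elements -> [-8, 0, 26, 16, -4, 28]
Insert 16: shifted 1 elements -> [-8, 0, 16, 26, -4, 28]
Insert -4: shifted 3 elements -> [-8, -4, 0, 16, 26, 28]
Insert 28: shifted 0 elements -> [-8, -4, 0, 16, 26, 28]


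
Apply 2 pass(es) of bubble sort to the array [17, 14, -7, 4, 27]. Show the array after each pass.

After pass 1: [14, -7, 4, 17, 27] (3 swaps)
After pass 2: [-7, 4, 14, 17, 27] (2 swaps)
Total swaps: 5


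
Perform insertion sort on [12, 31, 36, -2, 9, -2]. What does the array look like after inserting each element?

First element 12 is already 'sorted'
Insert 31: shifted 0 elements -> [12, 31, 36, -2, 9, -2]
Insert 36: shifted 0 elements -> [12, 31, 36, -2, 9, -2]
Insert -2: shifted 3 elements -> [-2, 12, 31, 36, 9, -2]
Insert 9: shifted 3 elements -> [-2, 9, 12, 31, 36, -2]
Insert -2: shifted 4 elements -> [-2, -2, 9, 12, 31, 36]


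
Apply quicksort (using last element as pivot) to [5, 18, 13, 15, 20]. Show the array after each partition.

Partition 1: pivot=20 at index 4 -> [5, 18, 13, 15, 20]
Partition 2: pivot=15 at index 2 -> [5, 13, 15, 18, 20]
Partition 3: pivot=13 at index 1 -> [5, 13, 15, 18, 20]


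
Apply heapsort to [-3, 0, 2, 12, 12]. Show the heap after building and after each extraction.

Build heap: [12, 12, 2, 0, -3]
Extract 12: [12, 0, 2, -3, 12]
Extract 12: [2, 0, -3, 12, 12]
Extract 2: [0, -3, 2, 12, 12]
Extract 0: [-3, 0, 2, 12, 12]


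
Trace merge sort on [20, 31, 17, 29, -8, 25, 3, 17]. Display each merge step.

Divide and conquer:
  Merge [20] + [31] -> [20, 31]
  Merge [17] + [29] -> [17, 29]
  Merge [20, 31] + [17, 29] -> [17, 20, 29, 31]
  Merge [-8] + [25] -> [-8, 25]
  Merge [3] + [17] -> [3, 17]
  Merge [-8, 25] + [3, 17] -> [-8, 3, 17, 25]
  Merge [17, 20, 29, 31] + [-8, 3, 17, 25] -> [-8, 3, 17, 17, 20, 25, 29, 31]


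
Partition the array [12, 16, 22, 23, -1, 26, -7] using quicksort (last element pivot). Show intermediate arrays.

Partition 1: pivot=-7 at index 0 -> [-7, 16, 22, 23, -1, 26, 12]
Partition 2: pivot=12 at index 2 -> [-7, -1, 12, 23, 16, 26, 22]
Partition 3: pivot=22 at index 4 -> [-7, -1, 12, 16, 22, 26, 23]
Partition 4: pivot=23 at index 5 -> [-7, -1, 12, 16, 22, 23, 26]


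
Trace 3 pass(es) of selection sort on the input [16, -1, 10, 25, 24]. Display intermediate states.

Pass 1: Select minimum -1 at index 1, swap -> [-1, 16, 10, 25, 24]
Pass 2: Select minimum 10 at index 2, swap -> [-1, 10, 16, 25, 24]
Pass 3: Select minimum 16 at index 2, swap -> [-1, 10, 16, 25, 24]


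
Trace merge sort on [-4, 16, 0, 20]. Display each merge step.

Divide and conquer:
  Merge [-4] + [16] -> [-4, 16]
  Merge [0] + [20] -> [0, 20]
  Merge [-4, 16] + [0, 20] -> [-4, 0, 16, 20]


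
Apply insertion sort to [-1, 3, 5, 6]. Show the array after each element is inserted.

First element -1 is already 'sorted'
Insert 3: shifted 0 elements -> [-1, 3, 5, 6]
Insert 5: shifted 0 elements -> [-1, 3, 5, 6]
Insert 6: shifted 0 elements -> [-1, 3, 5, 6]


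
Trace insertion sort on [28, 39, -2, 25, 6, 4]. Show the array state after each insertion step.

First element 28 is already 'sorted'
Insert 39: shifted 0 elements -> [28, 39, -2, 25, 6, 4]
Insert -2: shifted 2 elements -> [-2, 28, 39, 25, 6, 4]
Insert 25: shifted 2 elements -> [-2, 25, 28, 39, 6, 4]
Insert 6: shifted 3 elements -> [-2, 6, 25, 28, 39, 4]
Insert 4: shifted 4 elements -> [-2, 4, 6, 25, 28, 39]


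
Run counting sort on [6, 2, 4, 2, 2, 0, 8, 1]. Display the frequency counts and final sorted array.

Count array: [1, 1, 3, 0, 1, 0, 1, 0, 1]
(count[i] = number of elements equal to i)
Cumulative count: [1, 2, 5, 5, 6, 6, 7, 7, 8]
Sorted: [0, 1, 2, 2, 2, 4, 6, 8]


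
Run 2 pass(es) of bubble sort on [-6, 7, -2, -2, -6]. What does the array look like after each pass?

After pass 1: [-6, -2, -2, -6, 7] (3 swaps)
After pass 2: [-6, -2, -6, -2, 7] (1 swaps)
Total swaps: 4


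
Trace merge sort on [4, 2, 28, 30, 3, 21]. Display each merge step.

Divide and conquer:
  Merge [2] + [28] -> [2, 28]
  Merge [4] + [2, 28] -> [2, 4, 28]
  Merge [3] + [21] -> [3, 21]
  Merge [30] + [3, 21] -> [3, 21, 30]
  Merge [2, 4, 28] + [3, 21, 30] -> [2, 3, 4, 21, 28, 30]


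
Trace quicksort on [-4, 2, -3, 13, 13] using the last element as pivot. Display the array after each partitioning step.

Partition 1: pivot=13 at index 4 -> [-4, 2, -3, 13, 13]
Partition 2: pivot=13 at index 3 -> [-4, 2, -3, 13, 13]
Partition 3: pivot=-3 at index 1 -> [-4, -3, 2, 13, 13]


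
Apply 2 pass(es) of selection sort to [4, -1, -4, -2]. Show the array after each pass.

Pass 1: Select minimum -4 at index 2, swap -> [-4, -1, 4, -2]
Pass 2: Select minimum -2 at index 3, swap -> [-4, -2, 4, -1]


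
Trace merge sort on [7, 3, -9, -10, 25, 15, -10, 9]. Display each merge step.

Divide and conquer:
  Merge [7] + [3] -> [3, 7]
  Merge [-9] + [-10] -> [-10, -9]
  Merge [3, 7] + [-10, -9] -> [-10, -9, 3, 7]
  Merge [25] + [15] -> [15, 25]
  Merge [-10] + [9] -> [-10, 9]
  Merge [15, 25] + [-10, 9] -> [-10, 9, 15, 25]
  Merge [-10, -9, 3, 7] + [-10, 9, 15, 25] -> [-10, -10, -9, 3, 7, 9, 15, 25]


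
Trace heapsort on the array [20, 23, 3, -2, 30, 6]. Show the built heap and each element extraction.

Build heap: [30, 23, 6, -2, 20, 3]
Extract 30: [23, 20, 6, -2, 3, 30]
Extract 23: [20, 3, 6, -2, 23, 30]
Extract 20: [6, 3, -2, 20, 23, 30]
Extract 6: [3, -2, 6, 20, 23, 30]
Extract 3: [-2, 3, 6, 20, 23, 30]


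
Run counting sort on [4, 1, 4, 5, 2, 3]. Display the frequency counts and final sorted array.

Count array: [0, 1, 1, 1, 2, 1]
(count[i] = number of elements equal to i)
Cumulative count: [0, 1, 2, 3, 5, 6]
Sorted: [1, 2, 3, 4, 4, 5]


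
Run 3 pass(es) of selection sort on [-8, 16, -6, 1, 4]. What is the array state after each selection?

Pass 1: Select minimum -8 at index 0, swap -> [-8, 16, -6, 1, 4]
Pass 2: Select minimum -6 at index 2, swap -> [-8, -6, 16, 1, 4]
Pass 3: Select minimum 1 at index 3, swap -> [-8, -6, 1, 16, 4]


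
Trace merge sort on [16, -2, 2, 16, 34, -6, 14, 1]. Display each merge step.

Divide and conquer:
  Merge [16] + [-2] -> [-2, 16]
  Merge [2] + [16] -> [2, 16]
  Merge [-2, 16] + [2, 16] -> [-2, 2, 16, 16]
  Merge [34] + [-6] -> [-6, 34]
  Merge [14] + [1] -> [1, 14]
  Merge [-6, 34] + [1, 14] -> [-6, 1, 14, 34]
  Merge [-2, 2, 16, 16] + [-6, 1, 14, 34] -> [-6, -2, 1, 2, 14, 16, 16, 34]


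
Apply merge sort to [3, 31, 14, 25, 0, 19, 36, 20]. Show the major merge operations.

Divide and conquer:
  Merge [3] + [31] -> [3, 31]
  Merge [14] + [25] -> [14, 25]
  Merge [3, 31] + [14, 25] -> [3, 14, 25, 31]
  Merge [0] + [19] -> [0, 19]
  Merge [36] + [20] -> [20, 36]
  Merge [0, 19] + [20, 36] -> [0, 19, 20, 36]
  Merge [3, 14, 25, 31] + [0, 19, 20, 36] -> [0, 3, 14, 19, 20, 25, 31, 36]


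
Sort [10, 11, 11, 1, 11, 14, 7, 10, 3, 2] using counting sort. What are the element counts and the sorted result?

Count array: [0, 1, 1, 1, 0, 0, 0, 1, 0, 0, 2, 3, 0, 0, 1]
(count[i] = number of elements equal to i)
Cumulative count: [0, 1, 2, 3, 3, 3, 3, 4, 4, 4, 6, 9, 9, 9, 10]
Sorted: [1, 2, 3, 7, 10, 10, 11, 11, 11, 14]


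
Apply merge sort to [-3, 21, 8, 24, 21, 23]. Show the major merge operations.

Divide and conquer:
  Merge [21] + [8] -> [8, 21]
  Merge [-3] + [8, 21] -> [-3, 8, 21]
  Merge [21] + [23] -> [21, 23]
  Merge [24] + [21, 23] -> [21, 23, 24]
  Merge [-3, 8, 21] + [21, 23, 24] -> [-3, 8, 21, 21, 23, 24]


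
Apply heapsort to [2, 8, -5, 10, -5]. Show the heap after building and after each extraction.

Build heap: [10, 8, -5, 2, -5]
Extract 10: [8, 2, -5, -5, 10]
Extract 8: [2, -5, -5, 8, 10]
Extract 2: [-5, -5, 2, 8, 10]
Extract -5: [-5, -5, 2, 8, 10]


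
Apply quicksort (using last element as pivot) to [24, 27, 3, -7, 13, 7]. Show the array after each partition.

Partition 1: pivot=7 at index 2 -> [3, -7, 7, 27, 13, 24]
Partition 2: pivot=-7 at index 0 -> [-7, 3, 7, 27, 13, 24]
Partition 3: pivot=24 at index 4 -> [-7, 3, 7, 13, 24, 27]


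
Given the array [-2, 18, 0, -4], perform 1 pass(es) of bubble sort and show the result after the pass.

After pass 1: [-2, 0, -4, 18] (2 swaps)
Total swaps: 2


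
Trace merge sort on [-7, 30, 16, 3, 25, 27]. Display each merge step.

Divide and conquer:
  Merge [30] + [16] -> [16, 30]
  Merge [-7] + [16, 30] -> [-7, 16, 30]
  Merge [25] + [27] -> [25, 27]
  Merge [3] + [25, 27] -> [3, 25, 27]
  Merge [-7, 16, 30] + [3, 25, 27] -> [-7, 3, 16, 25, 27, 30]


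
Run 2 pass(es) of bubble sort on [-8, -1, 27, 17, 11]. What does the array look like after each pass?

After pass 1: [-8, -1, 17, 11, 27] (2 swaps)
After pass 2: [-8, -1, 11, 17, 27] (1 swaps)
Total swaps: 3


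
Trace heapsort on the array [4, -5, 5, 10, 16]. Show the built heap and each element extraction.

Build heap: [16, 10, 5, 4, -5]
Extract 16: [10, 4, 5, -5, 16]
Extract 10: [5, 4, -5, 10, 16]
Extract 5: [4, -5, 5, 10, 16]
Extract 4: [-5, 4, 5, 10, 16]


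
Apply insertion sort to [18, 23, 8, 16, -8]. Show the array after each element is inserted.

First element 18 is already 'sorted'
Insert 23: shifted 0 elements -> [18, 23, 8, 16, -8]
Insert 8: shifted 2 elements -> [8, 18, 23, 16, -8]
Insert 16: shifted 2 elements -> [8, 16, 18, 23, -8]
Insert -8: shifted 4 elements -> [-8, 8, 16, 18, 23]


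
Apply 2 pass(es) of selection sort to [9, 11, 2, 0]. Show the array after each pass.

Pass 1: Select minimum 0 at index 3, swap -> [0, 11, 2, 9]
Pass 2: Select minimum 2 at index 2, swap -> [0, 2, 11, 9]


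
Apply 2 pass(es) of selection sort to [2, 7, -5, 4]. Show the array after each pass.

Pass 1: Select minimum -5 at index 2, swap -> [-5, 7, 2, 4]
Pass 2: Select minimum 2 at index 2, swap -> [-5, 2, 7, 4]


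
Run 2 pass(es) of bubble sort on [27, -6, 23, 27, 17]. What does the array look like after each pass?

After pass 1: [-6, 23, 27, 17, 27] (3 swaps)
After pass 2: [-6, 23, 17, 27, 27] (1 swaps)
Total swaps: 4


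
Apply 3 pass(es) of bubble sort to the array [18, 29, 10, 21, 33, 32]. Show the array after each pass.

After pass 1: [18, 10, 21, 29, 32, 33] (3 swaps)
After pass 2: [10, 18, 21, 29, 32, 33] (1 swaps)
After pass 3: [10, 18, 21, 29, 32, 33] (0 swaps)
Total swaps: 4


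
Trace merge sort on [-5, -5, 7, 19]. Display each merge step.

Divide and conquer:
  Merge [-5] + [-5] -> [-5, -5]
  Merge [7] + [19] -> [7, 19]
  Merge [-5, -5] + [7, 19] -> [-5, -5, 7, 19]


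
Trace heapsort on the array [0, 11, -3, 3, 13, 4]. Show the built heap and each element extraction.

Build heap: [13, 11, 4, 3, 0, -3]
Extract 13: [11, 3, 4, -3, 0, 13]
Extract 11: [4, 3, 0, -3, 11, 13]
Extract 4: [3, -3, 0, 4, 11, 13]
Extract 3: [0, -3, 3, 4, 11, 13]
Extract 0: [-3, 0, 3, 4, 11, 13]


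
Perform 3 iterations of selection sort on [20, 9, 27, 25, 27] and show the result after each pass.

Pass 1: Select minimum 9 at index 1, swap -> [9, 20, 27, 25, 27]
Pass 2: Select minimum 20 at index 1, swap -> [9, 20, 27, 25, 27]
Pass 3: Select minimum 25 at index 3, swap -> [9, 20, 25, 27, 27]


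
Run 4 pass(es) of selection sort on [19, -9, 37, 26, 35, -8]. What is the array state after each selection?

Pass 1: Select minimum -9 at index 1, swap -> [-9, 19, 37, 26, 35, -8]
Pass 2: Select minimum -8 at index 5, swap -> [-9, -8, 37, 26, 35, 19]
Pass 3: Select minimum 19 at index 5, swap -> [-9, -8, 19, 26, 35, 37]
Pass 4: Select minimum 26 at index 3, swap -> [-9, -8, 19, 26, 35, 37]


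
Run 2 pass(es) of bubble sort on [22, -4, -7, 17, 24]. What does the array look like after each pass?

After pass 1: [-4, -7, 17, 22, 24] (3 swaps)
After pass 2: [-7, -4, 17, 22, 24] (1 swaps)
Total swaps: 4


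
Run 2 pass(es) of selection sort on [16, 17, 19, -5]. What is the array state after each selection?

Pass 1: Select minimum -5 at index 3, swap -> [-5, 17, 19, 16]
Pass 2: Select minimum 16 at index 3, swap -> [-5, 16, 19, 17]


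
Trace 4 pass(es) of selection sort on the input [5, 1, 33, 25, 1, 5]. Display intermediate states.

Pass 1: Select minimum 1 at index 1, swap -> [1, 5, 33, 25, 1, 5]
Pass 2: Select minimum 1 at index 4, swap -> [1, 1, 33, 25, 5, 5]
Pass 3: Select minimum 5 at index 4, swap -> [1, 1, 5, 25, 33, 5]
Pass 4: Select minimum 5 at index 5, swap -> [1, 1, 5, 5, 33, 25]


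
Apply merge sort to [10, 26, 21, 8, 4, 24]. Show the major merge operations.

Divide and conquer:
  Merge [26] + [21] -> [21, 26]
  Merge [10] + [21, 26] -> [10, 21, 26]
  Merge [4] + [24] -> [4, 24]
  Merge [8] + [4, 24] -> [4, 8, 24]
  Merge [10, 21, 26] + [4, 8, 24] -> [4, 8, 10, 21, 24, 26]


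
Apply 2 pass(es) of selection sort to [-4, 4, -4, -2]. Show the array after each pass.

Pass 1: Select minimum -4 at index 0, swap -> [-4, 4, -4, -2]
Pass 2: Select minimum -4 at index 2, swap -> [-4, -4, 4, -2]


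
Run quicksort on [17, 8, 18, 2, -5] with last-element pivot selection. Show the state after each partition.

Partition 1: pivot=-5 at index 0 -> [-5, 8, 18, 2, 17]
Partition 2: pivot=17 at index 3 -> [-5, 8, 2, 17, 18]
Partition 3: pivot=2 at index 1 -> [-5, 2, 8, 17, 18]


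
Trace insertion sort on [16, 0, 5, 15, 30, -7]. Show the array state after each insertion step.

First element 16 is already 'sorted'
Insert 0: shifted 1 elements -> [0, 16, 5, 15, 30, -7]
Insert 5: shifted 1 elements -> [0, 5, 16, 15, 30, -7]
Insert 15: shifted 1 elements -> [0, 5, 15, 16, 30, -7]
Insert 30: shifted 0 elements -> [0, 5, 15, 16, 30, -7]
Insert -7: shifted 5 elements -> [-7, 0, 5, 15, 16, 30]


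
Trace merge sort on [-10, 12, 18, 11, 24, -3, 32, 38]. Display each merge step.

Divide and conquer:
  Merge [-10] + [12] -> [-10, 12]
  Merge [18] + [11] -> [11, 18]
  Merge [-10, 12] + [11, 18] -> [-10, 11, 12, 18]
  Merge [24] + [-3] -> [-3, 24]
  Merge [32] + [38] -> [32, 38]
  Merge [-3, 24] + [32, 38] -> [-3, 24, 32, 38]
  Merge [-10, 11, 12, 18] + [-3, 24, 32, 38] -> [-10, -3, 11, 12, 18, 24, 32, 38]


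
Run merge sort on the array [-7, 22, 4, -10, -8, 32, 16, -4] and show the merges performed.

Divide and conquer:
  Merge [-7] + [22] -> [-7, 22]
  Merge [4] + [-10] -> [-10, 4]
  Merge [-7, 22] + [-10, 4] -> [-10, -7, 4, 22]
  Merge [-8] + [32] -> [-8, 32]
  Merge [16] + [-4] -> [-4, 16]
  Merge [-8, 32] + [-4, 16] -> [-8, -4, 16, 32]
  Merge [-10, -7, 4, 22] + [-8, -4, 16, 32] -> [-10, -8, -7, -4, 4, 16, 22, 32]


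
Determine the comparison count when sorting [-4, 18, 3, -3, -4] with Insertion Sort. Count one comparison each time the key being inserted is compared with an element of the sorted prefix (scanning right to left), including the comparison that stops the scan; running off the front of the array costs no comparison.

Insert 18: -4 <= 18 (stop) = 1 comparison(s) -> [-4, 18, 3, -3, -4]
Insert 3: 18 > 3 (shift), -4 <= 3 (stop) = 2 comparison(s) -> [-4, 3, 18, -3, -4]
Insert -3: 18 > -3 (shift), 3 > -3 (shift), -4 <= -3 (stop) = 3 comparison(s) -> [-4, -3, 3, 18, -4]
Insert -4: 18 > -4 (shift), 3 > -4 (shift), -3 > -4 (shift), -4 <= -4 (stop) = 4 comparison(s) -> [-4, -4, -3, 3, 18]
Total comparisons: 1 + 2 + 3 + 4 = 10


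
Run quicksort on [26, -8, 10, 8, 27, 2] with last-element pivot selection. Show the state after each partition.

Partition 1: pivot=2 at index 1 -> [-8, 2, 10, 8, 27, 26]
Partition 2: pivot=26 at index 4 -> [-8, 2, 10, 8, 26, 27]
Partition 3: pivot=8 at index 2 -> [-8, 2, 8, 10, 26, 27]


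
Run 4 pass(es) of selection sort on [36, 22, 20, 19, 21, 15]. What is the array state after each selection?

Pass 1: Select minimum 15 at index 5, swap -> [15, 22, 20, 19, 21, 36]
Pass 2: Select minimum 19 at index 3, swap -> [15, 19, 20, 22, 21, 36]
Pass 3: Select minimum 20 at index 2, swap -> [15, 19, 20, 22, 21, 36]
Pass 4: Select minimum 21 at index 4, swap -> [15, 19, 20, 21, 22, 36]


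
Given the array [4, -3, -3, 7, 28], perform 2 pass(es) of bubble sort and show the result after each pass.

After pass 1: [-3, -3, 4, 7, 28] (2 swaps)
After pass 2: [-3, -3, 4, 7, 28] (0 swaps)
Total swaps: 2


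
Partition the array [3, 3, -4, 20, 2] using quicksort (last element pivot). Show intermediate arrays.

Partition 1: pivot=2 at index 1 -> [-4, 2, 3, 20, 3]
Partition 2: pivot=3 at index 3 -> [-4, 2, 3, 3, 20]


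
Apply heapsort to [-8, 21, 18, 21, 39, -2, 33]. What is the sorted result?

Build heap: [39, 21, 33, -8, 21, -2, 18]
Extract 39: [33, 21, 18, -8, 21, -2, 39]
Extract 33: [21, 21, 18, -8, -2, 33, 39]
Extract 21: [21, -2, 18, -8, 21, 33, 39]
Extract 21: [18, -2, -8, 21, 21, 33, 39]
Extract 18: [-2, -8, 18, 21, 21, 33, 39]
Extract -2: [-8, -2, 18, 21, 21, 33, 39]


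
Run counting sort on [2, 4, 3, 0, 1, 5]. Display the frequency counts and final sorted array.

Count array: [1, 1, 1, 1, 1, 1]
(count[i] = number of elements equal to i)
Cumulative count: [1, 2, 3, 4, 5, 6]
Sorted: [0, 1, 2, 3, 4, 5]


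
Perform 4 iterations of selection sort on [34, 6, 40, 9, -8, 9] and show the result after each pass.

Pass 1: Select minimum -8 at index 4, swap -> [-8, 6, 40, 9, 34, 9]
Pass 2: Select minimum 6 at index 1, swap -> [-8, 6, 40, 9, 34, 9]
Pass 3: Select minimum 9 at index 3, swap -> [-8, 6, 9, 40, 34, 9]
Pass 4: Select minimum 9 at index 5, swap -> [-8, 6, 9, 9, 34, 40]


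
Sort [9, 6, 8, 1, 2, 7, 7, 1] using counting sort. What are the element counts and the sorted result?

Count array: [0, 2, 1, 0, 0, 0, 1, 2, 1, 1]
(count[i] = number of elements equal to i)
Cumulative count: [0, 2, 3, 3, 3, 3, 4, 6, 7, 8]
Sorted: [1, 1, 2, 6, 7, 7, 8, 9]


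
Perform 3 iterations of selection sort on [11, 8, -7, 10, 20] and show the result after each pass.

Pass 1: Select minimum -7 at index 2, swap -> [-7, 8, 11, 10, 20]
Pass 2: Select minimum 8 at index 1, swap -> [-7, 8, 11, 10, 20]
Pass 3: Select minimum 10 at index 3, swap -> [-7, 8, 10, 11, 20]


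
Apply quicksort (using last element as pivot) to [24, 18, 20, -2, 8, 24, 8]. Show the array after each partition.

Partition 1: pivot=8 at index 2 -> [-2, 8, 8, 24, 18, 24, 20]
Partition 2: pivot=8 at index 1 -> [-2, 8, 8, 24, 18, 24, 20]
Partition 3: pivot=20 at index 4 -> [-2, 8, 8, 18, 20, 24, 24]
Partition 4: pivot=24 at index 6 -> [-2, 8, 8, 18, 20, 24, 24]


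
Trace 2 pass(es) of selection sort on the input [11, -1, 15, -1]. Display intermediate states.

Pass 1: Select minimum -1 at index 1, swap -> [-1, 11, 15, -1]
Pass 2: Select minimum -1 at index 3, swap -> [-1, -1, 15, 11]


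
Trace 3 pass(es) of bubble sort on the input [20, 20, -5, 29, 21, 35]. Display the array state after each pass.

After pass 1: [20, -5, 20, 21, 29, 35] (2 swaps)
After pass 2: [-5, 20, 20, 21, 29, 35] (1 swaps)
After pass 3: [-5, 20, 20, 21, 29, 35] (0 swaps)
Total swaps: 3


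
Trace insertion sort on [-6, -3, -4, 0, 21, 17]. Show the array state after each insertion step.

First element -6 is already 'sorted'
Insert -3: shifted 0 elements -> [-6, -3, -4, 0, 21, 17]
Insert -4: shifted 1 elements -> [-6, -4, -3, 0, 21, 17]
Insert 0: shifted 0 elements -> [-6, -4, -3, 0, 21, 17]
Insert 21: shifted 0 elements -> [-6, -4, -3, 0, 21, 17]
Insert 17: shifted 1 elements -> [-6, -4, -3, 0, 17, 21]


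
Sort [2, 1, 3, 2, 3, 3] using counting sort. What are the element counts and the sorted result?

Count array: [0, 1, 2, 3]
(count[i] = number of elements equal to i)
Cumulative count: [0, 1, 3, 6]
Sorted: [1, 2, 2, 3, 3, 3]


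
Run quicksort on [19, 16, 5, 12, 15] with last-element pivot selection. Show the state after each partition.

Partition 1: pivot=15 at index 2 -> [5, 12, 15, 16, 19]
Partition 2: pivot=12 at index 1 -> [5, 12, 15, 16, 19]
Partition 3: pivot=19 at index 4 -> [5, 12, 15, 16, 19]


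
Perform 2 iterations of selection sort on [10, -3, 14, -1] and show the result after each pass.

Pass 1: Select minimum -3 at index 1, swap -> [-3, 10, 14, -1]
Pass 2: Select minimum -1 at index 3, swap -> [-3, -1, 14, 10]


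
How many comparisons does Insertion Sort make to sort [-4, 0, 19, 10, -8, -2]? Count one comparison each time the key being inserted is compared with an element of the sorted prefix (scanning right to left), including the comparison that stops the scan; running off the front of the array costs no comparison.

Insert 0: -4 <= 0 (stop) = 1 comparison(s) -> [-4, 0, 19, 10, -8, -2]
Insert 19: 0 <= 19 (stop) = 1 comparison(s) -> [-4, 0, 19, 10, -8, -2]
Insert 10: 19 > 10 (shift), 0 <= 10 (stop) = 2 comparison(s) -> [-4, 0, 10, 19, -8, -2]
Insert -8: 19 > -8 (shift), 10 > -8 (shift), 0 > -8 (shift), -4 > -8 (shift), reached front = 4 comparison(s) -> [-8, -4, 0, 10, 19, -2]
Insert -2: 19 > -2 (shift), 10 > -2 (shift), 0 > -2 (shift), -4 <= -2 (stop) = 4 comparison(s) -> [-8, -4, -2, 0, 10, 19]
Total comparisons: 1 + 1 + 2 + 4 + 4 = 12


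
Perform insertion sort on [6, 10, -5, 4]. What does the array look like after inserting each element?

First element 6 is already 'sorted'
Insert 10: shifted 0 elements -> [6, 10, -5, 4]
Insert -5: shifted 2 elements -> [-5, 6, 10, 4]
Insert 4: shifted 2 elements -> [-5, 4, 6, 10]


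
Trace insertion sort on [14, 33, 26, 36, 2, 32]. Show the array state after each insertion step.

First element 14 is already 'sorted'
Insert 33: shifted 0 elements -> [14, 33, 26, 36, 2, 32]
Insert 26: shifted 1 elements -> [14, 26, 33, 36, 2, 32]
Insert 36: shifted 0 elements -> [14, 26, 33, 36, 2, 32]
Insert 2: shifted 4 elements -> [2, 14, 26, 33, 36, 32]
Insert 32: shifted 2 elements -> [2, 14, 26, 32, 33, 36]


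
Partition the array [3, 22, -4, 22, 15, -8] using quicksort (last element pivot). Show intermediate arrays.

Partition 1: pivot=-8 at index 0 -> [-8, 22, -4, 22, 15, 3]
Partition 2: pivot=3 at index 2 -> [-8, -4, 3, 22, 15, 22]
Partition 3: pivot=22 at index 5 -> [-8, -4, 3, 22, 15, 22]
Partition 4: pivot=15 at index 3 -> [-8, -4, 3, 15, 22, 22]


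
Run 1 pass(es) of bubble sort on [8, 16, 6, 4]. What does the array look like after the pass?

After pass 1: [8, 6, 4, 16] (2 swaps)
Total swaps: 2


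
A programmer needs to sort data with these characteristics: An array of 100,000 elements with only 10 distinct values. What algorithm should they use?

Best choice: 3-way quicksort or Counting sort
Reason: 3-way (Dutch national flag) partitioning groups every copy of the pivot together, so with only d=10 distinct keys quicksort finishes in O(n log d) expected time, which is effectively linear; counting sort runs in O(n + k) where k is the size of the key range (not the number of distinct values), so it is linear when the 10 values are integers drawn from a small known range


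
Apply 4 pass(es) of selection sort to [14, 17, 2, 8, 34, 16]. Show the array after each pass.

Pass 1: Select minimum 2 at index 2, swap -> [2, 17, 14, 8, 34, 16]
Pass 2: Select minimum 8 at index 3, swap -> [2, 8, 14, 17, 34, 16]
Pass 3: Select minimum 14 at index 2, swap -> [2, 8, 14, 17, 34, 16]
Pass 4: Select minimum 16 at index 5, swap -> [2, 8, 14, 16, 34, 17]


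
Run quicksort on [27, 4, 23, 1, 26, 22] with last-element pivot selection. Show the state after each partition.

Partition 1: pivot=22 at index 2 -> [4, 1, 22, 27, 26, 23]
Partition 2: pivot=1 at index 0 -> [1, 4, 22, 27, 26, 23]
Partition 3: pivot=23 at index 3 -> [1, 4, 22, 23, 26, 27]
Partition 4: pivot=27 at index 5 -> [1, 4, 22, 23, 26, 27]


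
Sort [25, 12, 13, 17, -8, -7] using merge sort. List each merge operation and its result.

Divide and conquer:
  Merge [12] + [13] -> [12, 13]
  Merge [25] + [12, 13] -> [12, 13, 25]
  Merge [-8] + [-7] -> [-8, -7]
  Merge [17] + [-8, -7] -> [-8, -7, 17]
  Merge [12, 13, 25] + [-8, -7, 17] -> [-8, -7, 12, 13, 17, 25]


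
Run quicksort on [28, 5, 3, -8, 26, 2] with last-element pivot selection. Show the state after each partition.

Partition 1: pivot=2 at index 1 -> [-8, 2, 3, 28, 26, 5]
Partition 2: pivot=5 at index 3 -> [-8, 2, 3, 5, 26, 28]
Partition 3: pivot=28 at index 5 -> [-8, 2, 3, 5, 26, 28]


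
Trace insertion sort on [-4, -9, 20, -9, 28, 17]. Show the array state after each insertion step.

First element -4 is already 'sorted'
Insert -9: shifted 1 elements -> [-9, -4, 20, -9, 28, 17]
Insert 20: shifted 0 elements -> [-9, -4, 20, -9, 28, 17]
Insert -9: shifted 2 elements -> [-9, -9, -4, 20, 28, 17]
Insert 28: shifted 0 elements -> [-9, -9, -4, 20, 28, 17]
Insert 17: shifted 2 elements -> [-9, -9, -4, 17, 20, 28]


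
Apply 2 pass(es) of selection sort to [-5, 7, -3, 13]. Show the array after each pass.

Pass 1: Select minimum -5 at index 0, swap -> [-5, 7, -3, 13]
Pass 2: Select minimum -3 at index 2, swap -> [-5, -3, 7, 13]


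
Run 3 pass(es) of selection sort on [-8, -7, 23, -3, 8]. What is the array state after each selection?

Pass 1: Select minimum -8 at index 0, swap -> [-8, -7, 23, -3, 8]
Pass 2: Select minimum -7 at index 1, swap -> [-8, -7, 23, -3, 8]
Pass 3: Select minimum -3 at index 3, swap -> [-8, -7, -3, 23, 8]


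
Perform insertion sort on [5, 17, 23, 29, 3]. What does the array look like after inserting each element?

First element 5 is already 'sorted'
Insert 17: shifted 0 elements -> [5, 17, 23, 29, 3]
Insert 23: shifted 0 elements -> [5, 17, 23, 29, 3]
Insert 29: shifted 0 elements -> [5, 17, 23, 29, 3]
Insert 3: shifted 4 elements -> [3, 5, 17, 23, 29]


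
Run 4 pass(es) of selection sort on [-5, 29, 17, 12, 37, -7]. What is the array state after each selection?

Pass 1: Select minimum -7 at index 5, swap -> [-7, 29, 17, 12, 37, -5]
Pass 2: Select minimum -5 at index 5, swap -> [-7, -5, 17, 12, 37, 29]
Pass 3: Select minimum 12 at index 3, swap -> [-7, -5, 12, 17, 37, 29]
Pass 4: Select minimum 17 at index 3, swap -> [-7, -5, 12, 17, 37, 29]


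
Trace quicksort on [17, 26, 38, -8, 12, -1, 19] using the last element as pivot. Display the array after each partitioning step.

Partition 1: pivot=19 at index 4 -> [17, -8, 12, -1, 19, 26, 38]
Partition 2: pivot=-1 at index 1 -> [-8, -1, 12, 17, 19, 26, 38]
Partition 3: pivot=17 at index 3 -> [-8, -1, 12, 17, 19, 26, 38]
Partition 4: pivot=38 at index 6 -> [-8, -1, 12, 17, 19, 26, 38]


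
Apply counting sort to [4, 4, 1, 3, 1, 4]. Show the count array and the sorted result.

Count array: [0, 2, 0, 1, 3]
(count[i] = number of elements equal to i)
Cumulative count: [0, 2, 2, 3, 6]
Sorted: [1, 1, 3, 4, 4, 4]


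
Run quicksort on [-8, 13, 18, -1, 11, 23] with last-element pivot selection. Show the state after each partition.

Partition 1: pivot=23 at index 5 -> [-8, 13, 18, -1, 11, 23]
Partition 2: pivot=11 at index 2 -> [-8, -1, 11, 13, 18, 23]
Partition 3: pivot=-1 at index 1 -> [-8, -1, 11, 13, 18, 23]
Partition 4: pivot=18 at index 4 -> [-8, -1, 11, 13, 18, 23]


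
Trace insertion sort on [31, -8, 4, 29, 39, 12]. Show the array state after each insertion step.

First element 31 is already 'sorted'
Insert -8: shifted 1 elements -> [-8, 31, 4, 29, 39, 12]
Insert 4: shifted 1 elements -> [-8, 4, 31, 29, 39, 12]
Insert 29: shifted 1 elements -> [-8, 4, 29, 31, 39, 12]
Insert 39: shifted 0 elements -> [-8, 4, 29, 31, 39, 12]
Insert 12: shifted 3 elements -> [-8, 4, 12, 29, 31, 39]


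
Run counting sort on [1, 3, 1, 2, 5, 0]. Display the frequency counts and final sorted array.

Count array: [1, 2, 1, 1, 0, 1]
(count[i] = number of elements equal to i)
Cumulative count: [1, 3, 4, 5, 5, 6]
Sorted: [0, 1, 1, 2, 3, 5]


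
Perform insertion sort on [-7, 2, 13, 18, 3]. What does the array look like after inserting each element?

First element -7 is already 'sorted'
Insert 2: shifted 0 elements -> [-7, 2, 13, 18, 3]
Insert 13: shifted 0 elements -> [-7, 2, 13, 18, 3]
Insert 18: shifted 0 elements -> [-7, 2, 13, 18, 3]
Insert 3: shifted 2 elements -> [-7, 2, 3, 13, 18]


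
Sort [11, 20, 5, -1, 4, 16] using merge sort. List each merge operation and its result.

Divide and conquer:
  Merge [20] + [5] -> [5, 20]
  Merge [11] + [5, 20] -> [5, 11, 20]
  Merge [4] + [16] -> [4, 16]
  Merge [-1] + [4, 16] -> [-1, 4, 16]
  Merge [5, 11, 20] + [-1, 4, 16] -> [-1, 4, 5, 11, 16, 20]


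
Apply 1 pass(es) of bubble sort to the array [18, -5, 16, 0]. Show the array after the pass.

After pass 1: [-5, 16, 0, 18] (3 swaps)
Total swaps: 3


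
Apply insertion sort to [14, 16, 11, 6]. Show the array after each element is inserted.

First element 14 is already 'sorted'
Insert 16: shifted 0 elements -> [14, 16, 11, 6]
Insert 11: shifted 2 elements -> [11, 14, 16, 6]
Insert 6: shifted 3 elements -> [6, 11, 14, 16]


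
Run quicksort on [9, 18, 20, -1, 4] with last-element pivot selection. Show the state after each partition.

Partition 1: pivot=4 at index 1 -> [-1, 4, 20, 9, 18]
Partition 2: pivot=18 at index 3 -> [-1, 4, 9, 18, 20]


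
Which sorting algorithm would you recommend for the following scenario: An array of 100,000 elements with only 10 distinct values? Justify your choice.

Best choice: 3-way quicksort or Counting sort
Reason: 3-way (Dutch national flag) partitioning groups every copy of the pivot together, so with only d=10 distinct keys quicksort finishes in O(n log d) expected time, which is effectively linear; counting sort runs in O(n + k) where k is the size of the key range (not the number of distinct values), so it is linear when the 10 values are integers drawn from a small known range


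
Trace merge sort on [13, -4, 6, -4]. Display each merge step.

Divide and conquer:
  Merge [13] + [-4] -> [-4, 13]
  Merge [6] + [-4] -> [-4, 6]
  Merge [-4, 13] + [-4, 6] -> [-4, -4, 6, 13]


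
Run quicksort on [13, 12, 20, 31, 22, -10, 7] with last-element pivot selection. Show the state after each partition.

Partition 1: pivot=7 at index 1 -> [-10, 7, 20, 31, 22, 13, 12]
Partition 2: pivot=12 at index 2 -> [-10, 7, 12, 31, 22, 13, 20]
Partition 3: pivot=20 at index 4 -> [-10, 7, 12, 13, 20, 31, 22]
Partition 4: pivot=22 at index 5 -> [-10, 7, 12, 13, 20, 22, 31]


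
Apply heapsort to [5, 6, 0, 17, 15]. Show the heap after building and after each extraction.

Build heap: [17, 15, 0, 6, 5]
Extract 17: [15, 6, 0, 5, 17]
Extract 15: [6, 5, 0, 15, 17]
Extract 6: [5, 0, 6, 15, 17]
Extract 5: [0, 5, 6, 15, 17]


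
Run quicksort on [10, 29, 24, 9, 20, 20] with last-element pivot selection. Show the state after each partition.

Partition 1: pivot=20 at index 3 -> [10, 9, 20, 20, 24, 29]
Partition 2: pivot=20 at index 2 -> [10, 9, 20, 20, 24, 29]
Partition 3: pivot=9 at index 0 -> [9, 10, 20, 20, 24, 29]
Partition 4: pivot=29 at index 5 -> [9, 10, 20, 20, 24, 29]


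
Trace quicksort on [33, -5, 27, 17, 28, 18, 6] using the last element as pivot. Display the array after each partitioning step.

Partition 1: pivot=6 at index 1 -> [-5, 6, 27, 17, 28, 18, 33]
Partition 2: pivot=33 at index 6 -> [-5, 6, 27, 17, 28, 18, 33]
Partition 3: pivot=18 at index 3 -> [-5, 6, 17, 18, 28, 27, 33]
Partition 4: pivot=27 at index 4 -> [-5, 6, 17, 18, 27, 28, 33]


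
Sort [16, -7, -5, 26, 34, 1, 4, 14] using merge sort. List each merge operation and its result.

Divide and conquer:
  Merge [16] + [-7] -> [-7, 16]
  Merge [-5] + [26] -> [-5, 26]
  Merge [-7, 16] + [-5, 26] -> [-7, -5, 16, 26]
  Merge [34] + [1] -> [1, 34]
  Merge [4] + [14] -> [4, 14]
  Merge [1, 34] + [4, 14] -> [1, 4, 14, 34]
  Merge [-7, -5, 16, 26] + [1, 4, 14, 34] -> [-7, -5, 1, 4, 14, 16, 26, 34]


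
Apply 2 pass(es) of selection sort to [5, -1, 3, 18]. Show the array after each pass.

Pass 1: Select minimum -1 at index 1, swap -> [-1, 5, 3, 18]
Pass 2: Select minimum 3 at index 2, swap -> [-1, 3, 5, 18]


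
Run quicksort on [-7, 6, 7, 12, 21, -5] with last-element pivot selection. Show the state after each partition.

Partition 1: pivot=-5 at index 1 -> [-7, -5, 7, 12, 21, 6]
Partition 2: pivot=6 at index 2 -> [-7, -5, 6, 12, 21, 7]
Partition 3: pivot=7 at index 3 -> [-7, -5, 6, 7, 21, 12]
Partition 4: pivot=12 at index 4 -> [-7, -5, 6, 7, 12, 21]


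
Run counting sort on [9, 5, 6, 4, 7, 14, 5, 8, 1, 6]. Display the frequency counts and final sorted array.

Count array: [0, 1, 0, 0, 1, 2, 2, 1, 1, 1, 0, 0, 0, 0, 1]
(count[i] = number of elements equal to i)
Cumulative count: [0, 1, 1, 1, 2, 4, 6, 7, 8, 9, 9, 9, 9, 9, 10]
Sorted: [1, 4, 5, 5, 6, 6, 7, 8, 9, 14]


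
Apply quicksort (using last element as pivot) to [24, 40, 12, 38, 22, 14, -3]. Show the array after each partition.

Partition 1: pivot=-3 at index 0 -> [-3, 40, 12, 38, 22, 14, 24]
Partition 2: pivot=24 at index 4 -> [-3, 12, 22, 14, 24, 38, 40]
Partition 3: pivot=14 at index 2 -> [-3, 12, 14, 22, 24, 38, 40]
Partition 4: pivot=40 at index 6 -> [-3, 12, 14, 22, 24, 38, 40]


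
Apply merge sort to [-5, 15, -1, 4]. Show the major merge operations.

Divide and conquer:
  Merge [-5] + [15] -> [-5, 15]
  Merge [-1] + [4] -> [-1, 4]
  Merge [-5, 15] + [-1, 4] -> [-5, -1, 4, 15]


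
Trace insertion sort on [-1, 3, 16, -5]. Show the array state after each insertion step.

First element -1 is already 'sorted'
Insert 3: shifted 0 elements -> [-1, 3, 16, -5]
Insert 16: shifted 0 elements -> [-1, 3, 16, -5]
Insert -5: shifted 3 elements -> [-5, -1, 3, 16]


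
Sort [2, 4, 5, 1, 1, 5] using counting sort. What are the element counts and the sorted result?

Count array: [0, 2, 1, 0, 1, 2]
(count[i] = number of elements equal to i)
Cumulative count: [0, 2, 3, 3, 4, 6]
Sorted: [1, 1, 2, 4, 5, 5]


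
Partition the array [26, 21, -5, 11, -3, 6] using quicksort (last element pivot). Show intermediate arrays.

Partition 1: pivot=6 at index 2 -> [-5, -3, 6, 11, 21, 26]
Partition 2: pivot=-3 at index 1 -> [-5, -3, 6, 11, 21, 26]
Partition 3: pivot=26 at index 5 -> [-5, -3, 6, 11, 21, 26]
Partition 4: pivot=21 at index 4 -> [-5, -3, 6, 11, 21, 26]


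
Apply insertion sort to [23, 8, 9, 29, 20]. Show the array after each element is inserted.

First element 23 is already 'sorted'
Insert 8: shifted 1 elements -> [8, 23, 9, 29, 20]
Insert 9: shifted 1 elements -> [8, 9, 23, 29, 20]
Insert 29: shifted 0 elements -> [8, 9, 23, 29, 20]
Insert 20: shifted 2 elements -> [8, 9, 20, 23, 29]


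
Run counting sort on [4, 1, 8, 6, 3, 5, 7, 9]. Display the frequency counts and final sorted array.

Count array: [0, 1, 0, 1, 1, 1, 1, 1, 1, 1]
(count[i] = number of elements equal to i)
Cumulative count: [0, 1, 1, 2, 3, 4, 5, 6, 7, 8]
Sorted: [1, 3, 4, 5, 6, 7, 8, 9]


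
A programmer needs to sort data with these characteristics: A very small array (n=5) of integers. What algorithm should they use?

Best choice: Insertion sort
Reason: For tiny inputs the O(n^2) overhead is negligible and insertion sort has minimal constant factors


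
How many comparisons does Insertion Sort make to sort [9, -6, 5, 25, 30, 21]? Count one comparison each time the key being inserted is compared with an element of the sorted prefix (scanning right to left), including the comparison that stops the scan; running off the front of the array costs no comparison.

Insert -6: 9 > -6 (shift), reached front = 1 comparison(s) -> [-6, 9, 5, 25, 30, 21]
Insert 5: 9 > 5 (shift), -6 <= 5 (stop) = 2 comparison(s) -> [-6, 5, 9, 25, 30, 21]
Insert 25: 9 <= 25 (stop) = 1 comparison(s) -> [-6, 5, 9, 25, 30, 21]
Insert 30: 25 <= 30 (stop) = 1 comparison(s) -> [-6, 5, 9, 25, 30, 21]
Insert 21: 30 > 21 (shift), 25 > 21 (shift), 9 <= 21 (stop) = 3 comparison(s) -> [-6, 5, 9, 21, 25, 30]
Total comparisons: 1 + 2 + 1 + 1 + 3 = 8


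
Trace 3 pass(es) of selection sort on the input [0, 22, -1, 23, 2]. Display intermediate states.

Pass 1: Select minimum -1 at index 2, swap -> [-1, 22, 0, 23, 2]
Pass 2: Select minimum 0 at index 2, swap -> [-1, 0, 22, 23, 2]
Pass 3: Select minimum 2 at index 4, swap -> [-1, 0, 2, 23, 22]


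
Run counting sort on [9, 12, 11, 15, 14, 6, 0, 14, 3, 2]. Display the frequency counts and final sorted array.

Count array: [1, 0, 1, 1, 0, 0, 1, 0, 0, 1, 0, 1, 1, 0, 2, 1]
(count[i] = number of elements equal to i)
Cumulative count: [1, 1, 2, 3, 3, 3, 4, 4, 4, 5, 5, 6, 7, 7, 9, 10]
Sorted: [0, 2, 3, 6, 9, 11, 12, 14, 14, 15]
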